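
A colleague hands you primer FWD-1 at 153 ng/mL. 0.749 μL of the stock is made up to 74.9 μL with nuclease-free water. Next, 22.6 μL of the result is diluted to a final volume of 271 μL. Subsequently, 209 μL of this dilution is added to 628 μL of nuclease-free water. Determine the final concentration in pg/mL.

Overall dilution factor = 100 × 11.99 × 4.005 = 4802.
153 ng/mL / 4802 = 0.0319 ng/mL = 31.9 pg/mL.

31.9 pg/mL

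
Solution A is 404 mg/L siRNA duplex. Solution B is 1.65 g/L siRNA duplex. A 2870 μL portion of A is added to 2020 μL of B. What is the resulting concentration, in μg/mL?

919 μg/mL

C_B = 1.65 g/L = 1650 mg/L.
C_mix = (C_A·V_A + C_B·V_B)/(V_A + V_B) = (404×2870 + 1650×2020) / 4890 = 919 mg/L = 919 μg/mL.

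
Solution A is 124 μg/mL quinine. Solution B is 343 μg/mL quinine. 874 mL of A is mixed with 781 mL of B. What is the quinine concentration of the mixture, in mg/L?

C_mix = (C_A·V_A + C_B·V_B)/(V_A + V_B) = (124×874 + 343×781) / 1655 = 227 μg/mL = 227 mg/L.

227 mg/L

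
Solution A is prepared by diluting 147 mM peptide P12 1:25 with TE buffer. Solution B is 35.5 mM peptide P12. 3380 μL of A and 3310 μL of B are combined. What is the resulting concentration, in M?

0.0205 M

C_A = 147 mM / 25 = 5.88 mM.
C_mix = (C_A·V_A + C_B·V_B)/(V_A + V_B) = (5.88×3380 + 35.5×3310) / 6690 = 20.5 mM = 0.0205 M.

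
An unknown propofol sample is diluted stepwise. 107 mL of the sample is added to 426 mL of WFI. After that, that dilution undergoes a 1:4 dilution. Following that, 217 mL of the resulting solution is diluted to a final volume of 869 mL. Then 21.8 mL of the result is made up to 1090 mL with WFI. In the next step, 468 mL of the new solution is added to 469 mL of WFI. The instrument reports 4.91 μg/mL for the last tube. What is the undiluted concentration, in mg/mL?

Overall dilution factor = 4.981 × 4 × 4.005 × 50 × 2.002 = 7988.
Original = 4.91 μg/mL × 7988 = 3.92 × 10⁴ μg/mL = 39.2 mg/mL.

39.2 mg/mL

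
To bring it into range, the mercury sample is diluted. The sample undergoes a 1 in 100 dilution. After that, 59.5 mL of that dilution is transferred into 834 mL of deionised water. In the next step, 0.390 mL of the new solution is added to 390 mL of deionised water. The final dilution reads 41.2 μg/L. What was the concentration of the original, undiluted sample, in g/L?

61.9 g/L

Overall dilution factor = 100 × 15.02 × 1001 = 1.50 × 10⁶.
Original = 41.2 μg/L × 1.50 × 10⁶ = 6.19 × 10⁷ μg/L = 61.9 g/L.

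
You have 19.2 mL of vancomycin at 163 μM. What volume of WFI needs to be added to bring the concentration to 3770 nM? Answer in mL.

811 mL

3770 nM = 3.77 μM.
V₂ = C₁V₁/C₂ = 163 × 19.2 / 3.77 = 830 mL.
Diluent to add = V₂ − V₁ = 830 − 19.2 = 811 mL.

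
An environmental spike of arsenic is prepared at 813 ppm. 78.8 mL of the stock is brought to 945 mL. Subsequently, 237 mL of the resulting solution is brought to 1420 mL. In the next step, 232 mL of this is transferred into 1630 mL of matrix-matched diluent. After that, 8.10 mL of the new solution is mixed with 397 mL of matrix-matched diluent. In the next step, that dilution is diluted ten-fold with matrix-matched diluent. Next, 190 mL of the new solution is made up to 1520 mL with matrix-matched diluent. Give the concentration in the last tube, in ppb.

0.352 ppb

Overall dilution factor = 11.99 × 5.992 × 8.026 × 50.01 × 10 × 8 = 2.31 × 10⁶.
813 ppm / 2.31 × 10⁶ = 3.52 × 10⁻⁴ ppm = 0.352 ppb.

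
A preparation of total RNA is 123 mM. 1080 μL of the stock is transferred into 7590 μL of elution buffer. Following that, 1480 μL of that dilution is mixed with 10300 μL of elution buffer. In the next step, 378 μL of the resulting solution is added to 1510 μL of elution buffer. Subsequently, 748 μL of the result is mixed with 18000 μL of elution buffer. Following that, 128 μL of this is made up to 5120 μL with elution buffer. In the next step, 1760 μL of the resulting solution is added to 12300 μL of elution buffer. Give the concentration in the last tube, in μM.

0.0481 μM

Overall dilution factor = 8.028 × 7.959 × 4.995 × 25.06 × 40 × 7.989 = 2.56 × 10⁶.
123 mM / 2.56 × 10⁶ = 4.81 × 10⁻⁵ mM = 0.0481 μM.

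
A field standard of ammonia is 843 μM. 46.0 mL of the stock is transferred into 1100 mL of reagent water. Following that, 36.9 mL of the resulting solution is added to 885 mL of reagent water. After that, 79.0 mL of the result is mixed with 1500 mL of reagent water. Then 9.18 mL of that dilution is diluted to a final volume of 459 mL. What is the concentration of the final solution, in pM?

1360 pM

Overall dilution factor = 24.91 × 24.98 × 19.99 × 50 = 6.22 × 10⁵.
843 μM / 6.22 × 10⁵ = 1.36 × 10⁻³ μM = 1360 pM.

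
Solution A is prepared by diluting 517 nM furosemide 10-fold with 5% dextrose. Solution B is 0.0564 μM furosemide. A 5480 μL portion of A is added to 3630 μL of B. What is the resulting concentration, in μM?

0.0536 μM

C_A = 517 nM / 10 = 51.7 nM.
C_B = 0.0564 μM = 56.4 nM.
C_mix = (C_A·V_A + C_B·V_B)/(V_A + V_B) = (51.7×5480 + 56.4×3630) / 9110 = 53.6 nM = 0.0536 μM.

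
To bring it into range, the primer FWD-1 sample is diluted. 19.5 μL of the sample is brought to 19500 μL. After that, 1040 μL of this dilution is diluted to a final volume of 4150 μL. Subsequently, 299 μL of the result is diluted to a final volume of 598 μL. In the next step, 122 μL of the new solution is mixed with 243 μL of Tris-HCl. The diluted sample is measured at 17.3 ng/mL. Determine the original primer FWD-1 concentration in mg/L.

Overall dilution factor = 1000 × 3.990 × 2 × 2.992 = 2.39 × 10⁴.
Original = 17.3 ng/mL × 2.39 × 10⁴ = 4.13 × 10⁵ ng/mL = 413 mg/L.

413 mg/L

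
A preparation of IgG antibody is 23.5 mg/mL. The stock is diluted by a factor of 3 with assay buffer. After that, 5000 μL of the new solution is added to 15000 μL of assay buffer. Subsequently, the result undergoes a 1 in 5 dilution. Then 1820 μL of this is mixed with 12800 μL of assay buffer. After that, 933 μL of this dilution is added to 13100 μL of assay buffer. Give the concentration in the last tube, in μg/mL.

3.24 μg/mL

Overall dilution factor = 3 × 4 × 5 × 8.033 × 15.04 = 7249.
23.5 mg/mL / 7249 = 3.24 × 10⁻³ mg/mL = 3.24 μg/mL.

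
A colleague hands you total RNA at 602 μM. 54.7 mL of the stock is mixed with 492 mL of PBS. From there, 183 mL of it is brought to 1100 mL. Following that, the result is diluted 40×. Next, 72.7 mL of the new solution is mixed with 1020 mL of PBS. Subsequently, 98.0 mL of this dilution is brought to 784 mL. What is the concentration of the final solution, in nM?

2.08 nM

Overall dilution factor = 9.995 × 6.011 × 40 × 15.03 × 8 = 2.89 × 10⁵.
602 μM / 2.89 × 10⁵ = 2.08 × 10⁻³ μM = 2.08 nM.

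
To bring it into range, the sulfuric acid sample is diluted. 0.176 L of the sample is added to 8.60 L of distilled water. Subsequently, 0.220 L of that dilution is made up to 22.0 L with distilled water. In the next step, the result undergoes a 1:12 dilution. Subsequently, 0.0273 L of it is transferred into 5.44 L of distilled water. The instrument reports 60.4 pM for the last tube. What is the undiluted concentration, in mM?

Overall dilution factor = 49.86 × 100 × 12 × 200.3 = 1.20 × 10⁷.
Original = 60.4 pM × 1.20 × 10⁷ = 7.24 × 10⁸ pM = 0.724 mM.

0.724 mM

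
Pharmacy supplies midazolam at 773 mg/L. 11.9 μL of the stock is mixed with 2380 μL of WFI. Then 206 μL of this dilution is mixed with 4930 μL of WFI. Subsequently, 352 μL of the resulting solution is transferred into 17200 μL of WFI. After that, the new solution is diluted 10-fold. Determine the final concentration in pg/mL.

Overall dilution factor = 201 × 24.93 × 49.86 × 10 = 2.50 × 10⁶.
773 mg/L / 2.50 × 10⁶ = 3.09 × 10⁻⁴ mg/L = 309 pg/mL.

309 pg/mL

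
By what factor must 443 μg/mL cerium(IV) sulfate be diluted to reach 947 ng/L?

4.68 × 10⁵

Factor = C₀/C_target = 443 μg/mL / 947 ng/L = 4.68 × 10⁵.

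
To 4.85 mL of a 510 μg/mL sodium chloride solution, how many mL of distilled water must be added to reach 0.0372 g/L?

61.6 mL

0.0372 g/L = 37.2 μg/mL.
V₂ = C₁V₁/C₂ = 510 × 4.85 / 37.2 = 66.5 mL.
Diluent to add = V₂ − V₁ = 66.5 − 4.85 = 61.6 mL.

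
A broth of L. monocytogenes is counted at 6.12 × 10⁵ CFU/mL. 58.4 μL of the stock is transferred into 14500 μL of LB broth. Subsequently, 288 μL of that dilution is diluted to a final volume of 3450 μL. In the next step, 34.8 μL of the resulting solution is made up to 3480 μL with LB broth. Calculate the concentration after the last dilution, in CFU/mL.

2.05 CFU/mL

Overall dilution factor = 249.3 × 11.98 × 100 = 2.99 × 10⁵.
6.12 × 10⁵ CFU/mL / 2.99 × 10⁵ = 2.05 CFU/mL.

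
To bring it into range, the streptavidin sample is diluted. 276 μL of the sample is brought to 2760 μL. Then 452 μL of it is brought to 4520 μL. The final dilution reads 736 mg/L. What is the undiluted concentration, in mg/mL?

73.6 mg/mL

Overall dilution factor = 10 × 10 = 100.
Original = 736 mg/L × 100 = 7.36 × 10⁴ mg/L = 73.6 mg/mL.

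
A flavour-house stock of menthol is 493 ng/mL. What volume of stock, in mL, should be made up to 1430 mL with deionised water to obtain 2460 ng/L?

2460 ng/L = 2.46 ng/mL.
V₁ = C₂V₂/C₁ = 2.46 × 1430 / 493 = 7.14 mL.

7.14 mL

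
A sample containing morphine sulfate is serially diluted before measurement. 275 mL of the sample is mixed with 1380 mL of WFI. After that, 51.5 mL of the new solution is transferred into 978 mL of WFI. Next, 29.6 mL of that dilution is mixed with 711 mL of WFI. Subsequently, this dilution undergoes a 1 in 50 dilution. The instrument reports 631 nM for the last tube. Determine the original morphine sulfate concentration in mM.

95.0 mM

Overall dilution factor = 6.018 × 19.99 × 25.02 × 50 = 1.51 × 10⁵.
Original = 631 nM × 1.51 × 10⁵ = 9.50 × 10⁷ nM = 95.0 mM.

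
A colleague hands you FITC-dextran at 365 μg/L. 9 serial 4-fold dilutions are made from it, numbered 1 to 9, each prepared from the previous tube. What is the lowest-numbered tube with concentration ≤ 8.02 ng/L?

tube 8

Tube n has concentration 365 μg/L / 4ⁿ.
Need 4ⁿ ≥ 365 μg/L / 8.02 ng/L = 4.55 × 10⁴, so n ≥ 7.74.
First such tube: n = 8.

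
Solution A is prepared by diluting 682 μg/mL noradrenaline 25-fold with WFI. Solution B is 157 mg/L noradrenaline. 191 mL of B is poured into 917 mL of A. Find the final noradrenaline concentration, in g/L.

C_A = 682 μg/mL / 25 = 27.3 μg/mL.
C_B = 157 mg/L = 157 μg/mL.
C_mix = (C_A·V_A + C_B·V_B)/(V_A + V_B) = (27.3×917 + 157×191) / 1108 = 49.6 μg/mL = 0.0496 g/L.

0.0496 g/L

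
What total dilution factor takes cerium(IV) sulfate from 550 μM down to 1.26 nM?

Factor = C₀/C_target = 550 μM / 1.26 nM = 4.37 × 10⁵.

4.37 × 10⁵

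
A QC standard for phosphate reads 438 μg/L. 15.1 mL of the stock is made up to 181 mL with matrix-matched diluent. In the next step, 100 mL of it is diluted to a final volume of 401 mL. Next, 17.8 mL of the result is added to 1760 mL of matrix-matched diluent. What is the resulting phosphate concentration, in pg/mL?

Overall dilution factor = 11.99 × 4.010 × 99.88 = 4801.
438 μg/L / 4801 = 0.0912 μg/L = 91.2 pg/mL.

91.2 pg/mL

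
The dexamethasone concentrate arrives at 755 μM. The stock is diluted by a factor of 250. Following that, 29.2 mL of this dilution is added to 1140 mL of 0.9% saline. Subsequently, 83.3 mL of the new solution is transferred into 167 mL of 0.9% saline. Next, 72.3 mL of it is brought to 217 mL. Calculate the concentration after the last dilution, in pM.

Overall dilution factor = 250 × 40.04 × 3.005 × 3.001 = 9.03 × 10⁴.
755 μM / 9.03 × 10⁴ = 8.36 × 10⁻³ μM = 8360 pM.

8360 pM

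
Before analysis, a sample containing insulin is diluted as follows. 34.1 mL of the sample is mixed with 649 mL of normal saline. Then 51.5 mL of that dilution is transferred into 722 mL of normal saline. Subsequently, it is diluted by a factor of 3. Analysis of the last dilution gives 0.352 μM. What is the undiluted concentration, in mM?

0.318 mM

Overall dilution factor = 20.03 × 15.02 × 3 = 903.
Original = 0.352 μM × 903 = 318 μM = 0.318 mM.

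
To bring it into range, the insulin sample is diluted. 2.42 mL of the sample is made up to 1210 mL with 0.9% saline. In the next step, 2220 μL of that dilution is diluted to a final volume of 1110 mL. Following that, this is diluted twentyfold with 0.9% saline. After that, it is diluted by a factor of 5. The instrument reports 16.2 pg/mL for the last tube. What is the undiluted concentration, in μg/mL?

Overall dilution factor = 500 × 500 × 20 × 5 = 2.50 × 10⁷.
Original = 16.2 pg/mL × 2.50 × 10⁷ = 4.05 × 10⁸ pg/mL = 405 μg/mL.

405 μg/mL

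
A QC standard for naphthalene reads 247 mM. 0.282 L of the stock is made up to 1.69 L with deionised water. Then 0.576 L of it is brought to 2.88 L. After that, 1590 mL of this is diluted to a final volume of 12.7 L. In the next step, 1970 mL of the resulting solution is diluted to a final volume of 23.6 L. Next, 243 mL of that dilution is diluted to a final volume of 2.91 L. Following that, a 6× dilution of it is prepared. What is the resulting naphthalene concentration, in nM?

Overall dilution factor = 5.993 × 5 × 7.987 × 11.98 × 11.98 × 6 = 2.06 × 10⁵.
247 mM / 2.06 × 10⁵ = 1.20 × 10⁻³ mM = 1200 nM.

1200 nM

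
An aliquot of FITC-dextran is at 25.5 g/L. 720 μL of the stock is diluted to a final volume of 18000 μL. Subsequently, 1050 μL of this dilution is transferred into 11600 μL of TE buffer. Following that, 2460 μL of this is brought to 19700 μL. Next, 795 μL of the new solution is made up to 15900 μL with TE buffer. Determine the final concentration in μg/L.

Overall dilution factor = 25 × 12.05 × 8.008 × 20 = 4.82 × 10⁴.
25.5 g/L / 4.82 × 10⁴ = 5.29 × 10⁻⁴ g/L = 529 μg/L.

529 μg/L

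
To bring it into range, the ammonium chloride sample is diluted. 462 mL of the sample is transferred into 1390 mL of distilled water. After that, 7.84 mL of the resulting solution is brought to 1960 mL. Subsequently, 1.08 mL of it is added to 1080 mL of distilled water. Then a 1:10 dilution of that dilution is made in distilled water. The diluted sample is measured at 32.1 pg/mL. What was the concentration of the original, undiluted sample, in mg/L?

322 mg/L

Overall dilution factor = 4.009 × 250 × 1001 × 10 = 1.00 × 10⁷.
Original = 32.1 pg/mL × 1.00 × 10⁷ = 3.22 × 10⁸ pg/mL = 322 mg/L.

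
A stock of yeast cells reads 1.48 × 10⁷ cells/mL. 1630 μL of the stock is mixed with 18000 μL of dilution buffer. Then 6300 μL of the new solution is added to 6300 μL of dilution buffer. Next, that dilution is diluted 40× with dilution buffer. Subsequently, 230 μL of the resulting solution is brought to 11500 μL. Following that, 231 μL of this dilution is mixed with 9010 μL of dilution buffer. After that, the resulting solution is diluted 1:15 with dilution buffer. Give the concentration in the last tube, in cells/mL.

0.512 cells/mL

Overall dilution factor = 12.04 × 2 × 40 × 50 × 40.00 × 15 = 2.89 × 10⁷.
1.48 × 10⁷ cells/mL / 2.89 × 10⁷ = 0.512 cells/mL.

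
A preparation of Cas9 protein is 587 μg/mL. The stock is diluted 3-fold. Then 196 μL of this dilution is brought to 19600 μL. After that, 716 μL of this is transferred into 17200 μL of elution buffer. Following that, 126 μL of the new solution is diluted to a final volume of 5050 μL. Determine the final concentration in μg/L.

1.95 μg/L

Overall dilution factor = 3 × 100 × 25.02 × 40.08 = 3.01 × 10⁵.
587 μg/mL / 3.01 × 10⁵ = 1.95 × 10⁻³ μg/mL = 1.95 μg/L.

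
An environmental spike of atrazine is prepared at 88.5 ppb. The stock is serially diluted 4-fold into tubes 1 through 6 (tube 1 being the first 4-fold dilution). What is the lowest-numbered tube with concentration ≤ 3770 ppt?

Tube n has concentration 88.5 ppb / 4ⁿ.
Need 4ⁿ ≥ 88.5 ppb / 3770 ppt = 23.5, so n ≥ 2.28.
First such tube: n = 3.

tube 3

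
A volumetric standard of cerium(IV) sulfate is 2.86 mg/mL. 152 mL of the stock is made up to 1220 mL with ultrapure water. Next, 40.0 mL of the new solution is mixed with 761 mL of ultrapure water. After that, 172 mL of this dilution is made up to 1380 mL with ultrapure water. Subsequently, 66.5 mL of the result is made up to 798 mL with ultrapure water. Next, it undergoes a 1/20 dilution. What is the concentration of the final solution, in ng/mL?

Overall dilution factor = 8.026 × 20.02 × 8.023 × 12 × 20 = 3.09 × 10⁵.
2.86 mg/mL / 3.09 × 10⁵ = 9.24 × 10⁻⁶ mg/mL = 9.24 ng/mL.

9.24 ng/mL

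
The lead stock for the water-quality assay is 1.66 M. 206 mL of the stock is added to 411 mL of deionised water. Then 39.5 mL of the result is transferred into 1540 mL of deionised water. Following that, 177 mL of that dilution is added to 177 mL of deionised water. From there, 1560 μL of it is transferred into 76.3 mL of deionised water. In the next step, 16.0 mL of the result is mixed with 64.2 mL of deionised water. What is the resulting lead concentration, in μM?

Overall dilution factor = 2.995 × 39.99 × 2 × 49.91 × 5.013 = 5.99 × 10⁴.
1.66 M / 5.99 × 10⁴ = 2.77 × 10⁻⁵ M = 27.7 μM.

27.7 μM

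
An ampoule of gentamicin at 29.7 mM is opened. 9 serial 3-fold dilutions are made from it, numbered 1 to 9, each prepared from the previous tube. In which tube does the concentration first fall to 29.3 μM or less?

tube 7

Tube n has concentration 29.7 mM / 3ⁿ.
Need 3ⁿ ≥ 29.7 mM / 29.3 μM = 1014, so n ≥ 6.30.
First such tube: n = 7.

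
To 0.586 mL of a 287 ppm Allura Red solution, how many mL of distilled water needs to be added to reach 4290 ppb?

38.6 mL

4290 ppb = 4.29 ppm.
V₂ = C₁V₁/C₂ = 287 × 0.586 / 4.29 = 39.2 mL.
Diluent to add = V₂ − V₁ = 39.2 − 0.586 = 38.6 mL.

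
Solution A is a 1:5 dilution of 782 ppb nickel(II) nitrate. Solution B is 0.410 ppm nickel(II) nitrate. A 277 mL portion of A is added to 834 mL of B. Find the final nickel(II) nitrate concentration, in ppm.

C_A = 782 ppb / 5 = 156 ppb.
C_B = 0.410 ppm = 410 ppb.
C_mix = (C_A·V_A + C_B·V_B)/(V_A + V_B) = (156×277 + 410×834) / 1111 = 347 ppb = 0.347 ppm.

0.347 ppm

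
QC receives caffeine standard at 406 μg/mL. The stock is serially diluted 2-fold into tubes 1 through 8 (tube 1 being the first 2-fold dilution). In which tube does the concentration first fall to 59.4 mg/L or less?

tube 3

Tube n has concentration 406 μg/mL / 2ⁿ.
Need 2ⁿ ≥ 406 μg/mL / 59.4 mg/L = 6.84, so n ≥ 2.77.
First such tube: n = 3.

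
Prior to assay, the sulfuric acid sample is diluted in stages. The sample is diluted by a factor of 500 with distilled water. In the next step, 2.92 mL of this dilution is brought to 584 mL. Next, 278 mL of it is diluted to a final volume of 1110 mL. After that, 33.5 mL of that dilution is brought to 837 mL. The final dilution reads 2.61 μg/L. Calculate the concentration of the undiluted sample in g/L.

26.0 g/L

Overall dilution factor = 500 × 200 × 3.993 × 24.99 = 9.98 × 10⁶.
Original = 2.61 μg/L × 9.98 × 10⁶ = 2.60 × 10⁷ μg/L = 26.0 g/L.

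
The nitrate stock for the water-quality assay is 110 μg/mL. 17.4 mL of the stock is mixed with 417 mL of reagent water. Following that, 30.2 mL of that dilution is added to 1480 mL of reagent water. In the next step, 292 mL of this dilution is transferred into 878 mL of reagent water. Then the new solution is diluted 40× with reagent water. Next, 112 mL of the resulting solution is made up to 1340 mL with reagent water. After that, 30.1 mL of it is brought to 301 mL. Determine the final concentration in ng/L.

Overall dilution factor = 24.97 × 50.01 × 4.007 × 40 × 11.96 × 10 = 2.39 × 10⁷.
110 μg/mL / 2.39 × 10⁷ = 4.59 × 10⁻⁶ μg/mL = 4.59 ng/L.

4.59 ng/L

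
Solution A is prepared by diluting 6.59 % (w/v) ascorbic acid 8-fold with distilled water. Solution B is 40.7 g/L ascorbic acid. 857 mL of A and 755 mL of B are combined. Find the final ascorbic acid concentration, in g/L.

C_A = 6.59 % (w/v) / 8 = 0.824 % (w/v).
C_B = 40.7 g/L = 4.07 % (w/v).
C_mix = (C_A·V_A + C_B·V_B)/(V_A + V_B) = (0.824×857 + 4.07×755) / 1612 = 2.34 % (w/v) = 23.4 g/L.

23.4 g/L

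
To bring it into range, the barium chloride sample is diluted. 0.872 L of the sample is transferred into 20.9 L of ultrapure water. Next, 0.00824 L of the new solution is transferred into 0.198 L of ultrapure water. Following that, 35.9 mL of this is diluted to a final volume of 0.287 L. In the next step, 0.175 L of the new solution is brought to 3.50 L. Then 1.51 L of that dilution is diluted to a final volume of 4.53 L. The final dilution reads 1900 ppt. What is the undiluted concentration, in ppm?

570 ppm

Overall dilution factor = 24.97 × 25.03 × 7.994 × 20 × 3 = 3.00 × 10⁵.
Original = 1900 ppt × 3.00 × 10⁵ = 5.70 × 10⁸ ppt = 570 ppm.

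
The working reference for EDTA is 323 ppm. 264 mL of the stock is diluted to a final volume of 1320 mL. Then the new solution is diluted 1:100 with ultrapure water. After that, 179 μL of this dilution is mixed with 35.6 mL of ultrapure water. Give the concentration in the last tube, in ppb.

3.23 ppb

Overall dilution factor = 5 × 100 × 199.9 = 9.99 × 10⁴.
323 ppm / 9.99 × 10⁴ = 3.23 × 10⁻³ ppm = 3.23 ppb.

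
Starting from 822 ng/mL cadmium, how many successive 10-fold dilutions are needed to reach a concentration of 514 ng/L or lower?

4

Need 10ⁿ ≥ 1599, so n ≥ log(1599)/log(10) = 3.20.
Minimum whole steps: n = 4.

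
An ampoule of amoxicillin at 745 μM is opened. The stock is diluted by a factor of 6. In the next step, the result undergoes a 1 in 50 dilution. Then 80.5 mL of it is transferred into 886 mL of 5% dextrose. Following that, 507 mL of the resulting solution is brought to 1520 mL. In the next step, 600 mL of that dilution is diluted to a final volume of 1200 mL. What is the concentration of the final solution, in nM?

Overall dilution factor = 6 × 50 × 12.01 × 2.998 × 2 = 2.16 × 10⁴.
745 μM / 2.16 × 10⁴ = 0.0345 μM = 34.5 nM.

34.5 nM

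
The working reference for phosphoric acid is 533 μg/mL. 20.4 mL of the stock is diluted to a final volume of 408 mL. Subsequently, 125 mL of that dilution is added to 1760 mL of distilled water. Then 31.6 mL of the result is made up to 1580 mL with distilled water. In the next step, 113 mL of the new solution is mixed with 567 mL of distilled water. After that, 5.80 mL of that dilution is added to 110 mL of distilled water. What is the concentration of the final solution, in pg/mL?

294 pg/mL

Overall dilution factor = 20 × 15.08 × 50 × 6.018 × 19.97 = 1.81 × 10⁶.
533 μg/mL / 1.81 × 10⁶ = 2.94 × 10⁻⁴ μg/mL = 294 pg/mL.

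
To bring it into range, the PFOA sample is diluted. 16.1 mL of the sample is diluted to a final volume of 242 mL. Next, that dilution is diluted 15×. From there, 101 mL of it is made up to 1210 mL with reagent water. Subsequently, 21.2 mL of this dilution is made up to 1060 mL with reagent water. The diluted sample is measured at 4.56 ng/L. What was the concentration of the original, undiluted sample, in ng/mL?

Overall dilution factor = 15.03 × 15 × 11.98 × 50 = 1.35 × 10⁵.
Original = 4.56 ng/L × 1.35 × 10⁵ = 6.16 × 10⁵ ng/L = 616 ng/mL.

616 ng/mL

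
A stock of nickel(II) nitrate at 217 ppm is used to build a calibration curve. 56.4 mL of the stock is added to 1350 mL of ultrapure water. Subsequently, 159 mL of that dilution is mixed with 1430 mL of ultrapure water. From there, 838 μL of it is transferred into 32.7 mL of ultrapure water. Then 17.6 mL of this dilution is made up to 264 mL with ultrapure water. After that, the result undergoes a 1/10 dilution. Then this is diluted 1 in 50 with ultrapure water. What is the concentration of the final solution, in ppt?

2.90 ppt

Overall dilution factor = 24.94 × 9.994 × 40.02 × 15 × 10 × 50 = 7.48 × 10⁷.
217 ppm / 7.48 × 10⁷ = 2.90 × 10⁻⁶ ppm = 2.90 ppt.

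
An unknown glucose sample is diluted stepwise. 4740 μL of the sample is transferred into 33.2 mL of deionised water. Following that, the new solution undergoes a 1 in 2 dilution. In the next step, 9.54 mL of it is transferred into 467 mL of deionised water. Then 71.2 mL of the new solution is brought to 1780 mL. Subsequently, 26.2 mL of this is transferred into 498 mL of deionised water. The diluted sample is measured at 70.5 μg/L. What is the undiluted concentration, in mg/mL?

Overall dilution factor = 8.004 × 2 × 49.95 × 25 × 20.01 = 4.00 × 10⁵.
Original = 70.5 μg/L × 4.00 × 10⁵ = 2.82 × 10⁷ μg/L = 28.2 mg/mL.

28.2 mg/mL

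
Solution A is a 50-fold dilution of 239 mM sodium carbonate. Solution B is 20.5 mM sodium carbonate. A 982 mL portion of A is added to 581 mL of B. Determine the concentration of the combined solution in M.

0.0106 M

C_A = 239 mM / 50 = 4.78 mM.
C_mix = (C_A·V_A + C_B·V_B)/(V_A + V_B) = (4.78×982 + 20.5×581) / 1563 = 10.6 mM = 0.0106 M.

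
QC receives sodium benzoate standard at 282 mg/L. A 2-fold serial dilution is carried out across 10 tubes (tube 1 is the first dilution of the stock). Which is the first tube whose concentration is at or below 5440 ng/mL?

tube 6

Tube n has concentration 282 mg/L / 2ⁿ.
Need 2ⁿ ≥ 282 mg/L / 5440 ng/mL = 51.8, so n ≥ 5.70.
First such tube: n = 6.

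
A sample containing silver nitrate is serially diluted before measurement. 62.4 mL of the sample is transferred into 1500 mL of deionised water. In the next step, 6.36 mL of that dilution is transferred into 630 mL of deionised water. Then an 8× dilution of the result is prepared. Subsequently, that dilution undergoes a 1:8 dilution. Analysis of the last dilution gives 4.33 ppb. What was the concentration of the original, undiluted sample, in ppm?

694 ppm

Overall dilution factor = 25.04 × 100.1 × 8 × 8 = 1.60 × 10⁵.
Original = 4.33 ppb × 1.60 × 10⁵ = 6.94 × 10⁵ ppb = 694 ppm.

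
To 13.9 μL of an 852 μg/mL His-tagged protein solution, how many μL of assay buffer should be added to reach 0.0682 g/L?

160 μL

0.0682 g/L = 68.2 μg/mL.
V₂ = C₁V₁/C₂ = 852 × 13.9 / 68.2 = 174 μL.
Diluent to add = V₂ − V₁ = 174 − 13.9 = 160 μL.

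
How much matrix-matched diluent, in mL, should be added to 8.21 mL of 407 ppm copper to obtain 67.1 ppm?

41.6 mL

V₂ = C₁V₁/C₂ = 407 × 8.21 / 67.1 = 49.8 mL.
Diluent to add = V₂ − V₁ = 49.8 − 8.21 = 41.6 mL.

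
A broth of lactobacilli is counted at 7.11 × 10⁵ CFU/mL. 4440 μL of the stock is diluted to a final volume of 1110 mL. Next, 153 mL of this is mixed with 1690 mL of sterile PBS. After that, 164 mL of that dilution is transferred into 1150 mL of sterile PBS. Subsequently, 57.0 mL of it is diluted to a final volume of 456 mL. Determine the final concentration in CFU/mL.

Overall dilution factor = 250 × 12.05 × 8.012 × 8 = 1.93 × 10⁵.
7.11 × 10⁵ CFU/mL / 1.93 × 10⁵ = 3.68 CFU/mL.

3.68 CFU/mL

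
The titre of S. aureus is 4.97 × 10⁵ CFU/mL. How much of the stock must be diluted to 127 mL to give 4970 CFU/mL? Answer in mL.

1.27 mL

V₁ = C₂V₂/C₁ = 4970 × 127 / 4.97 × 10⁵ = 1.27 mL.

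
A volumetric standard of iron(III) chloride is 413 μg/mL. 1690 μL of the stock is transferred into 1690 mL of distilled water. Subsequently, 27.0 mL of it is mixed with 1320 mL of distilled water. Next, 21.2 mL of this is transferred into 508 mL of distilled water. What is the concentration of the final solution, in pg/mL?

Overall dilution factor = 1001 × 49.89 × 24.96 = 1.25 × 10⁶.
413 μg/mL / 1.25 × 10⁶ = 3.31 × 10⁻⁴ μg/mL = 331 pg/mL.

331 pg/mL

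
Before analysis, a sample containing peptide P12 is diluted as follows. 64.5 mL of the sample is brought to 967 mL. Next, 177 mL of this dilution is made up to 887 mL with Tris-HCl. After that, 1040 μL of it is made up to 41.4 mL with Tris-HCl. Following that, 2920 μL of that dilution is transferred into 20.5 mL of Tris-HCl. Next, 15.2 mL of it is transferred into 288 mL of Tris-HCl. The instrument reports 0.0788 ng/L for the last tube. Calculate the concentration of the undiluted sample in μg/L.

37.7 μg/L

Overall dilution factor = 14.99 × 5.011 × 39.81 × 8.021 × 19.95 = 4.78 × 10⁵.
Original = 0.0788 ng/L × 4.78 × 10⁵ = 3.77 × 10⁴ ng/L = 37.7 μg/L.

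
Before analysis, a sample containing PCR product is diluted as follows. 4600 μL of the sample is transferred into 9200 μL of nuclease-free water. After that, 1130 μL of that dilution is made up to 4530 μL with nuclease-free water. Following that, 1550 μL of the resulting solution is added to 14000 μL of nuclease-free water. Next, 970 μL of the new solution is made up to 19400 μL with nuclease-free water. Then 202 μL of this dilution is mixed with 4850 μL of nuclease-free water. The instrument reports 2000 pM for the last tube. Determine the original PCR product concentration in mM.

Overall dilution factor = 3 × 4.009 × 10.03 × 20 × 25.01 = 6.04 × 10⁴.
Original = 2000 pM × 6.04 × 10⁴ = 1.21 × 10⁸ pM = 0.121 mM.

0.121 mM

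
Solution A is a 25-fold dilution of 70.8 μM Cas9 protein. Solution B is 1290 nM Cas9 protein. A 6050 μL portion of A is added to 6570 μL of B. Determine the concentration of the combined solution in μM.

2.03 μM

C_A = 70.8 μM / 25 = 2.83 μM.
C_B = 1290 nM = 1.29 μM.
C_mix = (C_A·V_A + C_B·V_B)/(V_A + V_B) = (2.83×6050 + 1.29×6570) / 12620 = 2.03 μM.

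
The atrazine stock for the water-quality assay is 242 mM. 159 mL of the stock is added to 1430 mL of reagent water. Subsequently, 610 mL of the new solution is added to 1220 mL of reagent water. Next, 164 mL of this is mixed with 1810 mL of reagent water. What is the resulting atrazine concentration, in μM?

671 μM

Overall dilution factor = 9.994 × 3 × 12.04 = 361.
242 mM / 361 = 0.671 mM = 671 μM.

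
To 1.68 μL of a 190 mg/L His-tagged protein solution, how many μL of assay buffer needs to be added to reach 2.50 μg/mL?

2.50 μg/mL = 2.50 mg/L.
V₂ = C₁V₁/C₂ = 190 × 1.68 / 2.50 = 128 μL.
Diluent to add = V₂ − V₁ = 128 − 1.68 = 126 μL.

126 μL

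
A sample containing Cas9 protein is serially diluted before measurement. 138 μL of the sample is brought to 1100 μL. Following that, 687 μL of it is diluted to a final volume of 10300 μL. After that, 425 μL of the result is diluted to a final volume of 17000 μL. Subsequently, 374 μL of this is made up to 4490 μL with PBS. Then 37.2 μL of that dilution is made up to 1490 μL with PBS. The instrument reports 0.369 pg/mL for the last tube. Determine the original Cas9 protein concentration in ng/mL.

848 ng/mL

Overall dilution factor = 7.971 × 14.99 × 40 × 12.01 × 40.05 = 2.30 × 10⁶.
Original = 0.369 pg/mL × 2.30 × 10⁶ = 8.48 × 10⁵ pg/mL = 848 ng/mL.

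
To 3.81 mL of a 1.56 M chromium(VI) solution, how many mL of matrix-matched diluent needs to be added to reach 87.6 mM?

87.6 mM = 0.0876 M.
V₂ = C₁V₁/C₂ = 1.56 × 3.81 / 0.0876 = 67.8 mL.
Diluent to add = V₂ − V₁ = 67.8 − 3.81 = 64.0 mL.

64.0 mL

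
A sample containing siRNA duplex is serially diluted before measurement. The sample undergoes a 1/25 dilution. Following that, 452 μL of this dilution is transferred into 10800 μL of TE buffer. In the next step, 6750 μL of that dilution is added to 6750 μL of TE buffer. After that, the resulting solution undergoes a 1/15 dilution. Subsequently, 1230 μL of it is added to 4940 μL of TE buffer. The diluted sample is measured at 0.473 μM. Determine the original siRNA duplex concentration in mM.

44.3 mM

Overall dilution factor = 25 × 24.89 × 2 × 15 × 5.016 = 9.37 × 10⁴.
Original = 0.473 μM × 9.37 × 10⁴ = 4.43 × 10⁴ μM = 44.3 mM.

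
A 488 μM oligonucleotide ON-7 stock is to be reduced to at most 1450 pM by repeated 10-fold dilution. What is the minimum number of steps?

Need 10ⁿ ≥ 3.37 × 10⁵, so n ≥ log(3.37 × 10⁵)/log(10) = 5.53.
Minimum whole steps: n = 6.

6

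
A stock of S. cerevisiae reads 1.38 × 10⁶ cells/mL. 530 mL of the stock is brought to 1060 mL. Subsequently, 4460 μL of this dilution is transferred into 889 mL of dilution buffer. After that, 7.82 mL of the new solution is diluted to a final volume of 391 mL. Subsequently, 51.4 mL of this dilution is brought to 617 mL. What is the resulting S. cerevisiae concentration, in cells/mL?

Overall dilution factor = 2 × 200.3 × 50 × 12.00 = 2.40 × 10⁵.
1.38 × 10⁶ cells/mL / 2.40 × 10⁵ = 5.74 cells/mL.

5.74 cells/mL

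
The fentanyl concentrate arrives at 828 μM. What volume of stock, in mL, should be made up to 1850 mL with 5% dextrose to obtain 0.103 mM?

0.103 mM = 103 μM.
V₁ = C₂V₂/C₁ = 103 × 1850 / 828 = 230 mL.

230 mL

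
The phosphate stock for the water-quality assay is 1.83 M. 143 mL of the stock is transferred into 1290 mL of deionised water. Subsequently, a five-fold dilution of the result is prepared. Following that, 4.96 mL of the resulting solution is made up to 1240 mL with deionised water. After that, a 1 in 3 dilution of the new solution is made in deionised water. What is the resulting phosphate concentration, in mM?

Overall dilution factor = 10.02 × 5 × 250 × 3 = 3.76 × 10⁴.
1.83 M / 3.76 × 10⁴ = 4.87 × 10⁻⁵ M = 0.0487 mM.

0.0487 mM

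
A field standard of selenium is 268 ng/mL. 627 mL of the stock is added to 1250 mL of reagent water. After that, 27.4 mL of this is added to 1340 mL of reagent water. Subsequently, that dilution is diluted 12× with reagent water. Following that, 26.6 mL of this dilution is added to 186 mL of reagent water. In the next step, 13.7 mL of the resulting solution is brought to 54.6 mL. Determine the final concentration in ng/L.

Overall dilution factor = 2.994 × 49.91 × 12 × 7.992 × 3.985 = 5.71 × 10⁴.
268 ng/mL / 5.71 × 10⁴ = 4.69 × 10⁻³ ng/mL = 4.69 ng/L.

4.69 ng/L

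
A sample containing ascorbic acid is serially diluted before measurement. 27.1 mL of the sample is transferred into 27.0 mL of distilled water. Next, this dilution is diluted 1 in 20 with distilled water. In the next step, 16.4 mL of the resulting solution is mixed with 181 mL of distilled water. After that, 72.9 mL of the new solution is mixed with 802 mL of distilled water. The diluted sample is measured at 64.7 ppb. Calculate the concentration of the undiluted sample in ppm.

373 ppm

Overall dilution factor = 1.996 × 20 × 12.04 × 12.00 = 5768.
Original = 64.7 ppb × 5768 = 3.73 × 10⁵ ppb = 373 ppm.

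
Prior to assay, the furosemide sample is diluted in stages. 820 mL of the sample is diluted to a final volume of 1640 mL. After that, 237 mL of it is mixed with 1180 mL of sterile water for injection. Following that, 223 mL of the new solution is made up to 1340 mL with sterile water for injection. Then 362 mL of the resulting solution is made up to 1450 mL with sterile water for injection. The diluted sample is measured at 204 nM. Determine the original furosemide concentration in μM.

58.7 μM

Overall dilution factor = 2 × 5.979 × 6.009 × 4.006 = 288.
Original = 204 nM × 288 = 5.87 × 10⁴ nM = 58.7 μM.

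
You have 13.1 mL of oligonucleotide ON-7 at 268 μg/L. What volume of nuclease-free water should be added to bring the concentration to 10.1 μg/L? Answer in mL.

335 mL

V₂ = C₁V₁/C₂ = 268 × 13.1 / 10.1 = 348 mL.
Diluent to add = V₂ − V₁ = 348 − 13.1 = 335 mL.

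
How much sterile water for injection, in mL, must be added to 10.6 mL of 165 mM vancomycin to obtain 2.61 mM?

V₂ = C₁V₁/C₂ = 165 × 10.6 / 2.61 = 670 mL.
Diluent to add = V₂ − V₁ = 670 − 10.6 = 660 mL.

660 mL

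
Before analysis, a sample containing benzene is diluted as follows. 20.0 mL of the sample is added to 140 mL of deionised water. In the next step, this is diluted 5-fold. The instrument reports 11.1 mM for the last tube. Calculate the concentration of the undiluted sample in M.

0.444 M

Overall dilution factor = 8 × 5 = 40.0.
Original = 11.1 mM × 40.0 = 444 mM = 0.444 M.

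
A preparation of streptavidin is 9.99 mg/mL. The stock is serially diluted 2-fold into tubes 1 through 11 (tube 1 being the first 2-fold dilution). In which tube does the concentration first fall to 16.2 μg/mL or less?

Tube n has concentration 9.99 mg/mL / 2ⁿ.
Need 2ⁿ ≥ 9.99 mg/mL / 16.2 μg/mL = 617, so n ≥ 9.27.
First such tube: n = 10.

tube 10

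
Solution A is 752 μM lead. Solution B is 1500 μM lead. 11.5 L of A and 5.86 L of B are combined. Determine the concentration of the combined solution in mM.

1.00 mM

C_mix = (C_A·V_A + C_B·V_B)/(V_A + V_B) = (752×11.5 + 1500×5.86) / 17.36 = 1004 μM = 1.00 mM.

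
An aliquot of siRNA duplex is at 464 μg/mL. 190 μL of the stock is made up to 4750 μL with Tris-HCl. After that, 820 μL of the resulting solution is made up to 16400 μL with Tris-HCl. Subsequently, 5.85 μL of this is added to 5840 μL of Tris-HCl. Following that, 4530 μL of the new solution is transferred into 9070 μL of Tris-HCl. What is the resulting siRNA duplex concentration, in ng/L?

309 ng/L

Overall dilution factor = 25 × 20 × 999.3 × 3.002 = 1.50 × 10⁶.
464 μg/mL / 1.50 × 10⁶ = 3.09 × 10⁻⁴ μg/mL = 309 ng/L.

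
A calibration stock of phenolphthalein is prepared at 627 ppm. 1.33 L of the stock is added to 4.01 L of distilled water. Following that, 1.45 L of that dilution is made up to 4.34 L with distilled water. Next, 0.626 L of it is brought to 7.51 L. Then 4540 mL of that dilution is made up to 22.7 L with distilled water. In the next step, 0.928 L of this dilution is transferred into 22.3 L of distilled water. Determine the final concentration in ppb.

34.8 ppb

Overall dilution factor = 4.015 × 2.993 × 12.00 × 5 × 25.03 = 1.80 × 10⁴.
627 ppm / 1.80 × 10⁴ = 0.0348 ppm = 34.8 ppb.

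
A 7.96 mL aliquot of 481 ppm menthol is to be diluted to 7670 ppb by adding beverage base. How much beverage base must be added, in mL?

491 mL

7670 ppb = 7.67 ppm.
V₂ = C₁V₁/C₂ = 481 × 7.96 / 7.67 = 499 mL.
Diluent to add = V₂ − V₁ = 499 − 7.96 = 491 mL.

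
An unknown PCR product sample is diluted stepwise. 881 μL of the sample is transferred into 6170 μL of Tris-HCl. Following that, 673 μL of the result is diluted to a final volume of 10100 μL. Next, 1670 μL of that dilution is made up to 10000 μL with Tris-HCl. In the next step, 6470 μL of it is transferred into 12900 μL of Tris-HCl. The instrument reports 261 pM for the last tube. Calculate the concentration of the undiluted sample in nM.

Overall dilution factor = 8.003 × 15.01 × 5.988 × 2.994 = 2153.
Original = 261 pM × 2153 = 5.62 × 10⁵ pM = 562 nM.

562 nM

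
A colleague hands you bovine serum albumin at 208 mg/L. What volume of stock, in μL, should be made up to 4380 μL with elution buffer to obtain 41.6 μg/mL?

41.6 μg/mL = 41.6 mg/L.
V₁ = C₂V₂/C₁ = 41.6 × 4380 / 208 = 876 μL.

876 μL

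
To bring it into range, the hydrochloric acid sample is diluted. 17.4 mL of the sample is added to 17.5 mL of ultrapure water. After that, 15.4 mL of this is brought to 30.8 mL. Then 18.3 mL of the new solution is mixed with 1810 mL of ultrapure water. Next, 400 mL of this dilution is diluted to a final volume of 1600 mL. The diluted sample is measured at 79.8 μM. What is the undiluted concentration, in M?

0.128 M

Overall dilution factor = 2.006 × 2 × 99.91 × 4 = 1603.
Original = 79.8 μM × 1603 = 1.28 × 10⁵ μM = 0.128 M.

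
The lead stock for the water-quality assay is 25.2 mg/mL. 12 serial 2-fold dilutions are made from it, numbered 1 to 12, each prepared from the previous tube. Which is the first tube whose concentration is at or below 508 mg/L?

tube 6

Tube n has concentration 25.2 mg/mL / 2ⁿ.
Need 2ⁿ ≥ 25.2 mg/mL / 508 mg/L = 49.6, so n ≥ 5.63.
First such tube: n = 6.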